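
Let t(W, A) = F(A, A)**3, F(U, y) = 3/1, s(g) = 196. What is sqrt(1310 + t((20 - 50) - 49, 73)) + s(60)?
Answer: 196 + sqrt(1337) ≈ 232.56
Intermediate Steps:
F(U, y) = 3 (F(U, y) = 3*1 = 3)
t(W, A) = 27 (t(W, A) = 3**3 = 27)
sqrt(1310 + t((20 - 50) - 49, 73)) + s(60) = sqrt(1310 + 27) + 196 = sqrt(1337) + 196 = 196 + sqrt(1337)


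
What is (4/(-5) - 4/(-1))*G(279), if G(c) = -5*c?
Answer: -4464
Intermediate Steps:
(4/(-5) - 4/(-1))*G(279) = (4/(-5) - 4/(-1))*(-5*279) = (4*(-1/5) - 4*(-1))*(-1395) = (-4/5 + 4)*(-1395) = (16/5)*(-1395) = -4464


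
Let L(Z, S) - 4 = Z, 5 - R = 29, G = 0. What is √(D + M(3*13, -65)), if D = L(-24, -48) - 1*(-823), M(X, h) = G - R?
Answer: √827 ≈ 28.758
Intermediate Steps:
R = -24 (R = 5 - 1*29 = 5 - 29 = -24)
M(X, h) = 24 (M(X, h) = 0 - 1*(-24) = 0 + 24 = 24)
L(Z, S) = 4 + Z
D = 803 (D = (4 - 24) - 1*(-823) = -20 + 823 = 803)
√(D + M(3*13, -65)) = √(803 + 24) = √827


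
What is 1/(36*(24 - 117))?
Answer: -1/3348 ≈ -0.00029869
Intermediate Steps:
1/(36*(24 - 117)) = 1/(36*(-93)) = 1/(-3348) = -1/3348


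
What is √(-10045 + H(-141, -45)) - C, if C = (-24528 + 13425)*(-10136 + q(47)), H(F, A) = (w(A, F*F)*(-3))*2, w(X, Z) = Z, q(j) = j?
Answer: -112018167 + I*√129331 ≈ -1.1202e+8 + 359.63*I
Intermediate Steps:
H(F, A) = -6*F² (H(F, A) = ((F*F)*(-3))*2 = (F²*(-3))*2 = -3*F²*2 = -6*F²)
C = 112018167 (C = (-24528 + 13425)*(-10136 + 47) = -11103*(-10089) = 112018167)
√(-10045 + H(-141, -45)) - C = √(-10045 - 6*(-141)²) - 1*112018167 = √(-10045 - 6*19881) - 112018167 = √(-10045 - 119286) - 112018167 = √(-129331) - 112018167 = I*√129331 - 112018167 = -112018167 + I*√129331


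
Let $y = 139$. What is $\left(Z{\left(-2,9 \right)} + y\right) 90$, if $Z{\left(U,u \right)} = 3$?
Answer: $12780$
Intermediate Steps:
$\left(Z{\left(-2,9 \right)} + y\right) 90 = \left(3 + 139\right) 90 = 142 \cdot 90 = 12780$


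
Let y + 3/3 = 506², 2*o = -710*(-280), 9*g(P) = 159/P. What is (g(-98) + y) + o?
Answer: 104497837/294 ≈ 3.5544e+5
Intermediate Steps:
g(P) = 53/(3*P) (g(P) = (159/P)/9 = 53/(3*P))
o = 99400 (o = (-710*(-280))/2 = (½)*198800 = 99400)
y = 256035 (y = -1 + 506² = -1 + 256036 = 256035)
(g(-98) + y) + o = ((53/3)/(-98) + 256035) + 99400 = ((53/3)*(-1/98) + 256035) + 99400 = (-53/294 + 256035) + 99400 = 75274237/294 + 99400 = 104497837/294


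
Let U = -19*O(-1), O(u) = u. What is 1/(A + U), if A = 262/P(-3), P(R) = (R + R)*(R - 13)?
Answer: 48/1043 ≈ 0.046021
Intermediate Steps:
P(R) = 2*R*(-13 + R) (P(R) = (2*R)*(-13 + R) = 2*R*(-13 + R))
A = 131/48 (A = 262/((2*(-3)*(-13 - 3))) = 262/((2*(-3)*(-16))) = 262/96 = 262*(1/96) = 131/48 ≈ 2.7292)
U = 19 (U = -19*(-1) = 19)
1/(A + U) = 1/(131/48 + 19) = 1/(1043/48) = 48/1043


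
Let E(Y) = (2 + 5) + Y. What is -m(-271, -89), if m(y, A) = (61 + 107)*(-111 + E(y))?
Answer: 63000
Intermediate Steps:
E(Y) = 7 + Y
m(y, A) = -17472 + 168*y (m(y, A) = (61 + 107)*(-111 + (7 + y)) = 168*(-104 + y) = -17472 + 168*y)
-m(-271, -89) = -(-17472 + 168*(-271)) = -(-17472 - 45528) = -1*(-63000) = 63000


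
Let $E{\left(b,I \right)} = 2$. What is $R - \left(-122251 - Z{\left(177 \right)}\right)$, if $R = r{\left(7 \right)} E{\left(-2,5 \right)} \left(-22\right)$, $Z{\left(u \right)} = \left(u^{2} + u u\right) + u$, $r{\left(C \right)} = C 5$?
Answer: $183546$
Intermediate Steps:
$r{\left(C \right)} = 5 C$
$Z{\left(u \right)} = u + 2 u^{2}$ ($Z{\left(u \right)} = \left(u^{2} + u^{2}\right) + u = 2 u^{2} + u = u + 2 u^{2}$)
$R = -1540$ ($R = 5 \cdot 7 \cdot 2 \left(-22\right) = 35 \cdot 2 \left(-22\right) = 70 \left(-22\right) = -1540$)
$R - \left(-122251 - Z{\left(177 \right)}\right) = -1540 - \left(-122251 - 177 \left(1 + 2 \cdot 177\right)\right) = -1540 - \left(-122251 - 177 \left(1 + 354\right)\right) = -1540 - \left(-122251 - 177 \cdot 355\right) = -1540 - \left(-122251 - 62835\right) = -1540 - -185086 = -1540 + 185086 = 183546$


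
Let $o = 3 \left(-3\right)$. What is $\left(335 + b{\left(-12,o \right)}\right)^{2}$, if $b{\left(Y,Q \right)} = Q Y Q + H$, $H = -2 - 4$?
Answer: $413449$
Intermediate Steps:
$H = -6$
$o = -9$
$b{\left(Y,Q \right)} = -6 + Y Q^{2}$ ($b{\left(Y,Q \right)} = Q Y Q - 6 = Y Q^{2} - 6 = -6 + Y Q^{2}$)
$\left(335 + b{\left(-12,o \right)}\right)^{2} = \left(335 - \left(6 + 12 \left(-9\right)^{2}\right)\right)^{2} = \left(335 - 978\right)^{2} = \left(-643\right)^{2} = 413449$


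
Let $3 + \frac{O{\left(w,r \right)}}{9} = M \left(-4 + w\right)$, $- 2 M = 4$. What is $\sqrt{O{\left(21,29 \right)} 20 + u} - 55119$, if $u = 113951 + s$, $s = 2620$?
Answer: $-55119 + \sqrt{109911} \approx -54788.0$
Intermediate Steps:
$M = -2$ ($M = \left(- \frac{1}{2}\right) 4 = -2$)
$O{\left(w,r \right)} = 45 - 18 w$ ($O{\left(w,r \right)} = -27 + 9 \left(- 2 \left(-4 + w\right)\right) = -27 + 9 \left(8 - 2 w\right) = -27 - \left(-72 + 18 w\right) = 45 - 18 w$)
$u = 116571$ ($u = 113951 + 2620 = 116571$)
$\sqrt{O{\left(21,29 \right)} 20 + u} - 55119 = \sqrt{\left(45 - 378\right) 20 + 116571} - 55119 = \sqrt{\left(-333\right) 20 + 116571} - 55119 = \sqrt{-6660 + 116571} - 55119 = \sqrt{109911} - 55119 = -55119 + \sqrt{109911}$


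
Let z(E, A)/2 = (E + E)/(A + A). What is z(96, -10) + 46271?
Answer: 231259/5 ≈ 46252.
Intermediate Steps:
z(E, A) = 2*E/A (z(E, A) = 2*((E + E)/(A + A)) = 2*((2*E)/((2*A))) = 2*((2*E)*(1/(2*A))) = 2*(E/A) = 2*E/A)
z(96, -10) + 46271 = 2*96/(-10) + 46271 = 2*96*(-⅒) + 46271 = -96/5 + 46271 = 231259/5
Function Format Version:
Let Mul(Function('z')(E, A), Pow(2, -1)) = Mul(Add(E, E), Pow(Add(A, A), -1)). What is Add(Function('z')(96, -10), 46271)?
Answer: Rational(231259, 5) ≈ 46252.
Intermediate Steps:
Function('z')(E, A) = Mul(2, E, Pow(A, -1)) (Function('z')(E, A) = Mul(2, Mul(Add(E, E), Pow(Add(A, A), -1))) = Mul(2, Mul(Mul(2, E), Pow(Mul(2, A), -1))) = Mul(2, Mul(Mul(2, E), Mul(Rational(1, 2), Pow(A, -1)))) = Mul(2, Mul(E, Pow(A, -1))) = Mul(2, E, Pow(A, -1)))
Add(Function('z')(96, -10), 46271) = Add(Mul(2, 96, Pow(-10, -1)), 46271) = Add(Mul(2, 96, Rational(-1, 10)), 46271) = Add(Rational(-96, 5), 46271) = Rational(231259, 5)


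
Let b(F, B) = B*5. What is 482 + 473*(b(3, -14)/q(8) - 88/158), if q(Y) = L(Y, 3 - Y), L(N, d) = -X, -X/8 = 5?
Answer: -192505/316 ≈ -609.19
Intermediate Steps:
b(F, B) = 5*B
X = -40 (X = -8*5 = -40)
L(N, d) = 40 (L(N, d) = -1*(-40) = 40)
q(Y) = 40
482 + 473*(b(3, -14)/q(8) - 88/158) = 482 + 473*((5*(-14))/40 - 88/158) = 482 + 473*(-70*1/40 - 88*1/158) = 482 + 473*(-7/4 - 44/79) = 482 + 473*(-729/316) = 482 - 344817/316 = -192505/316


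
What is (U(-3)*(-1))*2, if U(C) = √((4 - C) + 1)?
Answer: -4*√2 ≈ -5.6569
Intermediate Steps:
U(C) = √(5 - C)
(U(-3)*(-1))*2 = (√(5 - 1*(-3))*(-1))*2 = (√(5 + 3)*(-1))*2 = (√8*(-1))*2 = ((2*√2)*(-1))*2 = -2*√2*2 = -4*√2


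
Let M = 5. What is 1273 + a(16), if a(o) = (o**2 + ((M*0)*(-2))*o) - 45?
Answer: 1484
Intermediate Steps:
a(o) = -45 + o**2 (a(o) = (o**2 + ((5*0)*(-2))*o) - 45 = (o**2 + (0*(-2))*o) - 45 = (o**2 + 0*o) - 45 = (o**2 + 0) - 45 = o**2 - 45 = -45 + o**2)
1273 + a(16) = 1273 + (-45 + 16**2) = 1273 + (-45 + 256) = 1273 + 211 = 1484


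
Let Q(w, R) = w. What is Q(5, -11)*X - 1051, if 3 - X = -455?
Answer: 1239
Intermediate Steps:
X = 458 (X = 3 - 1*(-455) = 3 + 455 = 458)
Q(5, -11)*X - 1051 = 5*458 - 1051 = 2290 - 1051 = 1239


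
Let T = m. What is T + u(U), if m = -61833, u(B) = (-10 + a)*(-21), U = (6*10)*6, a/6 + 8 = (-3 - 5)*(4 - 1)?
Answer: -57591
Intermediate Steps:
a = -192 (a = -48 + 6*((-3 - 5)*(4 - 1)) = -48 + 6*(-8*3) = -48 + 6*(-24) = -48 - 144 = -192)
U = 360 (U = 60*6 = 360)
u(B) = 4242 (u(B) = (-10 - 192)*(-21) = -202*(-21) = 4242)
T = -61833
T + u(U) = -61833 + 4242 = -57591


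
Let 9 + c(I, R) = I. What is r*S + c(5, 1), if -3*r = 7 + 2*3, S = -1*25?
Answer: 313/3 ≈ 104.33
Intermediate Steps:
c(I, R) = -9 + I
S = -25
r = -13/3 (r = -(7 + 2*3)/3 = -(7 + 6)/3 = -⅓*13 = -13/3 ≈ -4.3333)
r*S + c(5, 1) = -13/3*(-25) + (-9 + 5) = 325/3 - 4 = 313/3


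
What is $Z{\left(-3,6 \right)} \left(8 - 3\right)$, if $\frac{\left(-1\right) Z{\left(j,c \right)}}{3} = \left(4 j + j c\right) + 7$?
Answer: $345$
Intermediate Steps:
$Z{\left(j,c \right)} = -21 - 12 j - 3 c j$ ($Z{\left(j,c \right)} = - 3 \left(\left(4 j + j c\right) + 7\right) = - 3 \left(\left(4 j + c j\right) + 7\right) = - 3 \left(7 + 4 j + c j\right) = -21 - 12 j - 3 c j$)
$Z{\left(-3,6 \right)} \left(8 - 3\right) = \left(-21 - -36 - 18 \left(-3\right)\right) \left(8 - 3\right) = \left(-21 + 36 + 54\right) \left(8 - 3\right) = 69 \cdot 5 = 345$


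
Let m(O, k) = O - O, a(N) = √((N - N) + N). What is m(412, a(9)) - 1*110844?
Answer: -110844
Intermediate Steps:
a(N) = √N (a(N) = √(0 + N) = √N)
m(O, k) = 0
m(412, a(9)) - 1*110844 = 0 - 1*110844 = 0 - 110844 = -110844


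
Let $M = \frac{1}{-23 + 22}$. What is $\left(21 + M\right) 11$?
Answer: $220$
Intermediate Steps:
$M = -1$ ($M = \frac{1}{-1} = -1$)
$\left(21 + M\right) 11 = \left(21 - 1\right) 11 = 20 \cdot 11 = 220$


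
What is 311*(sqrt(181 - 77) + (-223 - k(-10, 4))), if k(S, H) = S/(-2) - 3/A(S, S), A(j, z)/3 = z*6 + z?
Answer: -4963871/70 + 622*sqrt(26) ≈ -67741.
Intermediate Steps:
A(j, z) = 21*z (A(j, z) = 3*(z*6 + z) = 3*(6*z + z) = 3*(7*z) = 21*z)
k(S, H) = -S/2 - 1/(7*S) (k(S, H) = S/(-2) - 3*1/(21*S) = S*(-1/2) - 1/(7*S) = -S/2 - 1/(7*S))
311*(sqrt(181 - 77) + (-223 - k(-10, 4))) = 311*(sqrt(181 - 77) + (-223 - (-1/2*(-10) - 1/7/(-10)))) = 311*(sqrt(104) + (-223 - (5 - 1/7*(-1/10)))) = 311*(2*sqrt(26) + (-223 - (5 + 1/70))) = 311*(2*sqrt(26) + (-223 - 1*351/70)) = 311*(2*sqrt(26) + (-223 - 351/70)) = 311*(2*sqrt(26) - 15961/70) = 311*(-15961/70 + 2*sqrt(26)) = -4963871/70 + 622*sqrt(26)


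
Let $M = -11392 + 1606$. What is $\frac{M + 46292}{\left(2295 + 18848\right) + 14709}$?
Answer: $\frac{18253}{17926} \approx 1.0182$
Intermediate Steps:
$M = -9786$
$\frac{M + 46292}{\left(2295 + 18848\right) + 14709} = \frac{-9786 + 46292}{\left(2295 + 18848\right) + 14709} = \frac{36506}{21143 + 14709} = \frac{36506}{35852} = 36506 \cdot \frac{1}{35852} = \frac{18253}{17926}$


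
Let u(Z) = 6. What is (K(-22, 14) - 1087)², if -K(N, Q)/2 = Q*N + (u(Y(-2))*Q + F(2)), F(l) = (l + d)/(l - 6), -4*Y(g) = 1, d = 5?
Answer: 1615441/4 ≈ 4.0386e+5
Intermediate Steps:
Y(g) = -¼ (Y(g) = -¼*1 = -¼)
F(l) = (5 + l)/(-6 + l) (F(l) = (l + 5)/(l - 6) = (5 + l)/(-6 + l))
K(N, Q) = 7/2 - 12*Q - 2*N*Q (K(N, Q) = -2*(Q*N + (6*Q + (5 + 2)/(-6 + 2))) = -2*(N*Q + (6*Q + 7/(-4))) = -2*(N*Q + (6*Q - ¼*7)) = -2*(N*Q + (6*Q - 7/4)) = -2*(N*Q + (-7/4 + 6*Q)) = -2*(-7/4 + 6*Q + N*Q) = 7/2 - 12*Q - 2*N*Q)
(K(-22, 14) - 1087)² = ((7/2 - 12*14 - 2*(-22)*14) - 1087)² = ((7/2 - 168 + 616) - 1087)² = (903/2 - 1087)² = (-1271/2)² = 1615441/4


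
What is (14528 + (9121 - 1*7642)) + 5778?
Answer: 21785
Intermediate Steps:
(14528 + (9121 - 1*7642)) + 5778 = (14528 + (9121 - 7642)) + 5778 = (14528 + 1479) + 5778 = 16007 + 5778 = 21785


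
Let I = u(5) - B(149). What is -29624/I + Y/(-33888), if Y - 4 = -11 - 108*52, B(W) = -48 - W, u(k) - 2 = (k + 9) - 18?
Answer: -111422403/734240 ≈ -151.75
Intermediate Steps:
u(k) = -7 + k (u(k) = 2 + ((k + 9) - 18) = 2 + ((9 + k) - 18) = 2 + (-9 + k) = -7 + k)
Y = -5623 (Y = 4 + (-11 - 108*52) = 4 + (-11 - 5616) = 4 - 5627 = -5623)
I = 195 (I = (-7 + 5) - (-48 - 1*149) = -2 - (-48 - 149) = -2 - 1*(-197) = -2 + 197 = 195)
-29624/I + Y/(-33888) = -29624/195 - 5623/(-33888) = -29624*1/195 - 5623*(-1/33888) = -29624/195 + 5623/33888 = -111422403/734240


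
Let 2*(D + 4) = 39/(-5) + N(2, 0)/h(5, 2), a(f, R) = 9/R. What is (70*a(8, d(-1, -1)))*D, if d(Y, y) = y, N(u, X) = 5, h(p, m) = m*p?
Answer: 9639/2 ≈ 4819.5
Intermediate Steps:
D = -153/20 (D = -4 + (39/(-5) + 5/((2*5)))/2 = -4 + (39*(-⅕) + 5/10)/2 = -4 + (-39/5 + 5*(⅒))/2 = -4 + (-39/5 + ½)/2 = -4 + (½)*(-73/10) = -4 - 73/20 = -153/20 ≈ -7.6500)
(70*a(8, d(-1, -1)))*D = (70*(9/(-1)))*(-153/20) = (70*(9*(-1)))*(-153/20) = (70*(-9))*(-153/20) = -630*(-153/20) = 9639/2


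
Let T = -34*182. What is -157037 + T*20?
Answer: -280797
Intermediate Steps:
T = -6188
-157037 + T*20 = -157037 - 6188*20 = -157037 - 123760 = -280797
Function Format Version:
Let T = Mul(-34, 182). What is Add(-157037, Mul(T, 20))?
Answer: -280797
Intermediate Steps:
T = -6188
Add(-157037, Mul(T, 20)) = Add(-157037, Mul(-6188, 20)) = Add(-157037, -123760) = -280797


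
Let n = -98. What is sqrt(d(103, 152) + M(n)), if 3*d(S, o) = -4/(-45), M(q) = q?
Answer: I*sqrt(198390)/45 ≈ 9.898*I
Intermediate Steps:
d(S, o) = 4/135 (d(S, o) = (-4/(-45))/3 = (-4*(-1/45))/3 = (1/3)*(4/45) = 4/135)
sqrt(d(103, 152) + M(n)) = sqrt(4/135 - 98) = sqrt(-13226/135) = I*sqrt(198390)/45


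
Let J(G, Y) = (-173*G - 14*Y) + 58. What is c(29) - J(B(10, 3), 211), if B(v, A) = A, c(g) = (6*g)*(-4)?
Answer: 2719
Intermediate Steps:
c(g) = -24*g
J(G, Y) = 58 - 173*G - 14*Y
c(29) - J(B(10, 3), 211) = -24*29 - (58 - 173*3 - 14*211) = -696 - (58 - 519 - 2954) = -696 - 1*(-3415) = -696 + 3415 = 2719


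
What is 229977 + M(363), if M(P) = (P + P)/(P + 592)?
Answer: 219628761/955 ≈ 2.2998e+5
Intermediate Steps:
M(P) = 2*P/(592 + P) (M(P) = (2*P)/(592 + P) = 2*P/(592 + P))
229977 + M(363) = 229977 + 2*363/(592 + 363) = 229977 + 2*363/955 = 229977 + 2*363*(1/955) = 229977 + 726/955 = 219628761/955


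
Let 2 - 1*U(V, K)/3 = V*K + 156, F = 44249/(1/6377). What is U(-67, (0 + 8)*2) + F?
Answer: 282178627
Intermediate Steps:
F = 282175873 (F = 44249/(1/6377) = 44249*6377 = 282175873)
U(V, K) = -462 - 3*K*V (U(V, K) = 6 - 3*(V*K + 156) = 6 - 3*(K*V + 156) = 6 - 3*(156 + K*V) = 6 + (-468 - 3*K*V) = -462 - 3*K*V)
U(-67, (0 + 8)*2) + F = (-462 - 3*(0 + 8)*2*(-67)) + 282175873 = (-462 - 3*8*2*(-67)) + 282175873 = (-462 - 3*16*(-67)) + 282175873 = (-462 + 3216) + 282175873 = 2754 + 282175873 = 282178627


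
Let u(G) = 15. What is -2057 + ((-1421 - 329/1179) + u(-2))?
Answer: -4083206/1179 ≈ -3463.3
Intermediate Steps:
-2057 + ((-1421 - 329/1179) + u(-2)) = -2057 + ((-1421 - 329/1179) + 15) = -2057 + (-1675688/1179 + 15) = -2057 - 1658003/1179 = -4083206/1179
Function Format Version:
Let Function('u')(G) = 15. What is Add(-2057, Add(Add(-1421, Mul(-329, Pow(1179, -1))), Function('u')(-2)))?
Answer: Rational(-4083206, 1179) ≈ -3463.3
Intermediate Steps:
Add(-2057, Add(Add(-1421, Mul(-329, Pow(1179, -1))), Function('u')(-2))) = Add(-2057, Add(Add(-1421, Mul(-329, Pow(1179, -1))), 15)) = Add(-2057, Add(Add(-1421, Mul(-329, Rational(1, 1179))), 15)) = Add(-2057, Add(Add(-1421, Rational(-329, 1179)), 15)) = Add(-2057, Add(Rational(-1675688, 1179), 15)) = Add(-2057, Rational(-1658003, 1179)) = Rational(-4083206, 1179)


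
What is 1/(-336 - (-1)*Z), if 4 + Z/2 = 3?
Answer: -1/338 ≈ -0.0029586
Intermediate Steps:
Z = -2 (Z = -8 + 2*3 = -8 + 6 = -2)
1/(-336 - (-1)*Z) = 1/(-336 - (-1)*(-2)) = 1/(-336 - 1*2) = 1/(-336 - 2) = 1/(-338) = -1/338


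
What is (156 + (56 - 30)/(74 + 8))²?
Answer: 41075281/1681 ≈ 24435.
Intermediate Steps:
(156 + (56 - 30)/(74 + 8))² = (156 + 26/82)² = (156 + 26*(1/82))² = (156 + 13/41)² = (6409/41)² = 41075281/1681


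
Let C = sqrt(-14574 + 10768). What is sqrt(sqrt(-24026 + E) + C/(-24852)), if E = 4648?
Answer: sqrt(6213)*sqrt(I)*sqrt(-sqrt(3806) + 24852*sqrt(19378))/12426 ≈ 8.3427 + 8.3427*I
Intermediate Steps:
C = I*sqrt(3806) (C = sqrt(-3806) = I*sqrt(3806) ≈ 61.693*I)
sqrt(sqrt(-24026 + E) + C/(-24852)) = sqrt(sqrt(-24026 + 4648) + (I*sqrt(3806))/(-24852)) = sqrt(sqrt(-19378) + (I*sqrt(3806))*(-1/24852)) = sqrt(I*sqrt(19378) - I*sqrt(3806)/24852)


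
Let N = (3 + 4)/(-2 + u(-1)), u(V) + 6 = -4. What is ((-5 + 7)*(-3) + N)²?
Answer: 6241/144 ≈ 43.340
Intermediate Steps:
u(V) = -10 (u(V) = -6 - 4 = -10)
N = -7/12 (N = (3 + 4)/(-2 - 10) = 7/(-12) = 7*(-1/12) = -7/12 ≈ -0.58333)
((-5 + 7)*(-3) + N)² = ((-5 + 7)*(-3) - 7/12)² = (2*(-3) - 7/12)² = (-6 - 7/12)² = (-79/12)² = 6241/144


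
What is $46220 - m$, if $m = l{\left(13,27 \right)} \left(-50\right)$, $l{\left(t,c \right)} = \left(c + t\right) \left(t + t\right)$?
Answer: $98220$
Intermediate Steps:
$l{\left(t,c \right)} = 2 t \left(c + t\right)$ ($l{\left(t,c \right)} = \left(c + t\right) 2 t = 2 t \left(c + t\right)$)
$m = -52000$ ($m = 2 \cdot 13 \left(27 + 13\right) \left(-50\right) = 2 \cdot 13 \cdot 40 \left(-50\right) = 1040 \left(-50\right) = -52000$)
$46220 - m = 46220 - -52000 = 46220 + 52000 = 98220$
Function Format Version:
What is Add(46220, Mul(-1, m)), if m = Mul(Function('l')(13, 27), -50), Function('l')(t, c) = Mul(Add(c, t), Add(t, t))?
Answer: 98220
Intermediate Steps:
Function('l')(t, c) = Mul(2, t, Add(c, t)) (Function('l')(t, c) = Mul(Add(c, t), Mul(2, t)) = Mul(2, t, Add(c, t)))
m = -52000 (m = Mul(Mul(2, 13, Add(27, 13)), -50) = Mul(Mul(2, 13, 40), -50) = Mul(1040, -50) = -52000)
Add(46220, Mul(-1, m)) = Add(46220, Mul(-1, -52000)) = Add(46220, 52000) = 98220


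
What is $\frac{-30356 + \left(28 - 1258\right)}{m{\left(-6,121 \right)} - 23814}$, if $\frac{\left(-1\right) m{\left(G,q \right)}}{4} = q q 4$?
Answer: $\frac{15793}{129035} \approx 0.12239$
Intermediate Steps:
$m{\left(G,q \right)} = - 16 q^{2}$ ($m{\left(G,q \right)} = - 4 q q 4 = - 4 q^{2} \cdot 4 = - 4 \cdot 4 q^{2} = - 16 q^{2}$)
$\frac{-30356 + \left(28 - 1258\right)}{m{\left(-6,121 \right)} - 23814} = \frac{-30356 + \left(28 - 1258\right)}{- 16 \cdot 121^{2} - 23814} = \frac{-30356 + \left(28 - 1258\right)}{\left(-16\right) 14641 - 23814} = \frac{-30356 - 1230}{-234256 - 23814} = - \frac{31586}{-258070} = \left(-31586\right) \left(- \frac{1}{258070}\right) = \frac{15793}{129035}$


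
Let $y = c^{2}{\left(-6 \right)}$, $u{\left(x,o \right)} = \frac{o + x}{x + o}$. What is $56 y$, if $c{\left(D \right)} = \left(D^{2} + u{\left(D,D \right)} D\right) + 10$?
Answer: $89600$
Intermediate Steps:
$u{\left(x,o \right)} = 1$ ($u{\left(x,o \right)} = \frac{o + x}{o + x} = 1$)
$c{\left(D \right)} = 10 + D + D^{2}$ ($c{\left(D \right)} = \left(D^{2} + 1 D\right) + 10 = \left(D^{2} + D\right) + 10 = \left(D + D^{2}\right) + 10 = 10 + D + D^{2}$)
$y = 1600$ ($y = \left(10 - 6 + \left(-6\right)^{2}\right)^{2} = \left(10 - 6 + 36\right)^{2} = 40^{2} = 1600$)
$56 y = 56 \cdot 1600 = 89600$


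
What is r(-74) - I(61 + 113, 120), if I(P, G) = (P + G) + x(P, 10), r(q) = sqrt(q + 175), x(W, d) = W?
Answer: -468 + sqrt(101) ≈ -457.95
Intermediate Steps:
r(q) = sqrt(175 + q)
I(P, G) = G + 2*P (I(P, G) = (P + G) + P = (G + P) + P = G + 2*P)
r(-74) - I(61 + 113, 120) = sqrt(175 - 74) - (120 + 2*(61 + 113)) = sqrt(101) - (120 + 2*174) = sqrt(101) - (120 + 348) = sqrt(101) - 1*468 = sqrt(101) - 468 = -468 + sqrt(101)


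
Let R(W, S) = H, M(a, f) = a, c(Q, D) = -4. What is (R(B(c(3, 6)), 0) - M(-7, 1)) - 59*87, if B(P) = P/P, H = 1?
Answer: -5125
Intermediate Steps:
B(P) = 1
R(W, S) = 1
(R(B(c(3, 6)), 0) - M(-7, 1)) - 59*87 = (1 - 1*(-7)) - 59*87 = (1 + 7) - 5133 = 8 - 5133 = -5125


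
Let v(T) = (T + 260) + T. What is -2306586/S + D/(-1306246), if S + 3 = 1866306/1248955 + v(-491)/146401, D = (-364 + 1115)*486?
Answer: 275457996451200818447673/180403978523888287 ≈ 1.5269e+6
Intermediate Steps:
D = 364986 (D = 751*486 = 364986)
v(T) = 260 + 2*T (v(T) = (260 + T) + T = 260 + 2*T)
S = -276217463669/182848260955 (S = -3 + (1866306/1248955 + (260 + 2*(-491))/146401) = -3 + (1866306*(1/1248955) + (260 - 982)*(1/146401)) = -3 + (1866306/1248955 - 722*1/146401) = -3 + (1866306/1248955 - 722/146401) = -3 + 272327319196/182848260955 = -276217463669/182848260955 ≈ -1.5106)
-2306586/S + D/(-1306246) = -2306586/(-276217463669/182848260955) + 364986/(-1306246) = -2306586*(-182848260955/276217463669) + 364986*(-1/1306246) = 421755238843149630/276217463669 - 182493/653123 = 275457996451200818447673/180403978523888287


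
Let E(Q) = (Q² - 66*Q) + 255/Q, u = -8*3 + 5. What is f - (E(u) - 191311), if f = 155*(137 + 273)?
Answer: 4811929/19 ≈ 2.5326e+5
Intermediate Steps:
u = -19 (u = -24 + 5 = -19)
E(Q) = Q² - 66*Q + 255/Q
f = 63550 (f = 155*410 = 63550)
f - (E(u) - 191311) = 63550 - ((255 + (-19)²*(-66 - 19))/(-19) - 191311) = 63550 - (-(255 + 361*(-85))/19 - 191311) = 63550 - (-(255 - 30685)/19 - 191311) = 63550 - (-1/19*(-30430) - 191311) = 63550 - (30430/19 - 191311) = 63550 - 1*(-3604479/19) = 63550 + 3604479/19 = 4811929/19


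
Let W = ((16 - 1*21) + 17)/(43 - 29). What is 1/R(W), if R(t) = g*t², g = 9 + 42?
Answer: 49/1836 ≈ 0.026688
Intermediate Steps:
W = 6/7 (W = ((16 - 21) + 17)/14 = (-5 + 17)*(1/14) = 12*(1/14) = 6/7 ≈ 0.85714)
g = 51
R(t) = 51*t²
1/R(W) = 1/(51*(6/7)²) = 1/(51*(36/49)) = 1/(1836/49) = 49/1836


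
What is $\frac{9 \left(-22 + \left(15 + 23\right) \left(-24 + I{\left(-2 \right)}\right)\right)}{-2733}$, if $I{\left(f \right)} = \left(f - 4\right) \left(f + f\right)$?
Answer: $\frac{66}{911} \approx 0.072448$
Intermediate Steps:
$I{\left(f \right)} = 2 f \left(-4 + f\right)$ ($I{\left(f \right)} = \left(-4 + f\right) 2 f = 2 f \left(-4 + f\right)$)
$\frac{9 \left(-22 + \left(15 + 23\right) \left(-24 + I{\left(-2 \right)}\right)\right)}{-2733} = \frac{9 \left(-22 + \left(15 + 23\right) \left(-24 + 2 \left(-2\right) \left(-4 - 2\right)\right)\right)}{-2733} = 9 \left(-22 + 38 \left(-24 + 2 \left(-2\right) \left(-6\right)\right)\right) \left(- \frac{1}{2733}\right) = 9 \left(-22 + 38 \left(-24 + 24\right)\right) \left(- \frac{1}{2733}\right) = 9 \left(-22 + 38 \cdot 0\right) \left(- \frac{1}{2733}\right) = 9 \left(-22 + 0\right) \left(- \frac{1}{2733}\right) = 9 \left(-22\right) \left(- \frac{1}{2733}\right) = \left(-198\right) \left(- \frac{1}{2733}\right) = \frac{66}{911}$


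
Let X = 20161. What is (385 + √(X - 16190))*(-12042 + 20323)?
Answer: 3188185 + 157339*√11 ≈ 3.7100e+6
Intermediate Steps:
(385 + √(X - 16190))*(-12042 + 20323) = (385 + √(20161 - 16190))*(-12042 + 20323) = (385 + √3971)*8281 = (385 + 19*√11)*8281 = 3188185 + 157339*√11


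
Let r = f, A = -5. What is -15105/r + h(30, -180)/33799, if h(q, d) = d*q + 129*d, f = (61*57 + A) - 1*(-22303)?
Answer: -249642879/174233845 ≈ -1.4328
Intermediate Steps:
f = 25775 (f = (61*57 - 5) - 1*(-22303) = (3477 - 5) + 22303 = 3472 + 22303 = 25775)
r = 25775
h(q, d) = 129*d + d*q
-15105/r + h(30, -180)/33799 = -15105/25775 - 180*(129 + 30)/33799 = -15105*1/25775 - 180*159*(1/33799) = -3021/5155 - 28620*1/33799 = -3021/5155 - 28620/33799 = -249642879/174233845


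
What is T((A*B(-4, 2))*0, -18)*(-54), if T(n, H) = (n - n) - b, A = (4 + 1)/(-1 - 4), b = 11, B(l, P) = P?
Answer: 594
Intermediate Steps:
A = -1 (A = 5/(-5) = 5*(-⅕) = -1)
T(n, H) = -11 (T(n, H) = (n - n) - 1*11 = 0 - 11 = -11)
T((A*B(-4, 2))*0, -18)*(-54) = -11*(-54) = 594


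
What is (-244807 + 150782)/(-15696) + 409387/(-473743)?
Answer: 38117947223/7435870128 ≈ 5.1262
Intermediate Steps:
(-244807 + 150782)/(-15696) + 409387/(-473743) = -94025*(-1/15696) + 409387*(-1/473743) = 94025/15696 - 409387/473743 = 38117947223/7435870128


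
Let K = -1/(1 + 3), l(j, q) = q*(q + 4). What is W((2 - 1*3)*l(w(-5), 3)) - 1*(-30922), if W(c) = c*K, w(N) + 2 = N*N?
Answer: 123709/4 ≈ 30927.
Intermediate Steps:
w(N) = -2 + N**2 (w(N) = -2 + N*N = -2 + N**2)
l(j, q) = q*(4 + q)
K = -1/4 ≈ -0.25000
W(c) = -c/4 (W(c) = c*(-1/4) = -c/4)
W((2 - 1*3)*l(w(-5), 3)) - 1*(-30922) = -(2 - 1*3)*3*(4 + 3)/4 - 1*(-30922) = -(2 - 3)*3*7/4 + 30922 = -(-1)*21/4 + 30922 = -1/4*(-21) + 30922 = 21/4 + 30922 = 123709/4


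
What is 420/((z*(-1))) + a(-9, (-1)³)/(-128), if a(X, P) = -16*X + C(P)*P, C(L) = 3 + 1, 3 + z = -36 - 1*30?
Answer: 3675/736 ≈ 4.9932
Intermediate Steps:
z = -69 (z = -3 + (-36 - 1*30) = -3 + (-36 - 30) = -3 - 66 = -69)
C(L) = 4
a(X, P) = -16*X + 4*P
420/((z*(-1))) + a(-9, (-1)³)/(-128) = 420/((-69*(-1))) + (-16*(-9) + 4*(-1)³)/(-128) = 420/69 + (144 + 4*(-1))*(-1/128) = 420*(1/69) + (144 - 4)*(-1/128) = 140/23 + 140*(-1/128) = 140/23 - 35/32 = 3675/736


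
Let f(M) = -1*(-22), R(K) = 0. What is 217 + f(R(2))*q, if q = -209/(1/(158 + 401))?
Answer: -2570065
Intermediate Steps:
q = -116831 (q = -209/(1/559) = -209/1/559 = -209*559 = -116831)
f(M) = 22
217 + f(R(2))*q = 217 + 22*(-116831) = 217 - 2570282 = -2570065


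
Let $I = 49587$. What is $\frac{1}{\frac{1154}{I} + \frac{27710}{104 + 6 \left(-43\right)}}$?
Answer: $- \frac{3818199}{686939027} \approx -0.0055583$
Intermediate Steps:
$\frac{1}{\frac{1154}{I} + \frac{27710}{104 + 6 \left(-43\right)}} = \frac{1}{\frac{1154}{49587} + \frac{27710}{104 + 6 \left(-43\right)}} = \frac{1}{1154 \cdot \frac{1}{49587} + \frac{27710}{104 - 258}} = \frac{1}{\frac{1154}{49587} + \frac{27710}{-154}} = \frac{1}{\frac{1154}{49587} + 27710 \left(- \frac{1}{154}\right)} = \frac{1}{\frac{1154}{49587} - \frac{13855}{77}} = \frac{1}{- \frac{686939027}{3818199}} = - \frac{3818199}{686939027}$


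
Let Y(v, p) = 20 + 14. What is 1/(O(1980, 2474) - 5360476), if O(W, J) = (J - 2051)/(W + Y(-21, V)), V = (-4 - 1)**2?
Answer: -2014/10795998241 ≈ -1.8655e-7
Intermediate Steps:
V = 25 (V = (-5)**2 = 25)
Y(v, p) = 34
O(W, J) = (-2051 + J)/(34 + W) (O(W, J) = (J - 2051)/(W + 34) = (-2051 + J)/(34 + W))
1/(O(1980, 2474) - 5360476) = 1/((-2051 + 2474)/(34 + 1980) - 5360476) = 1/(423/2014 - 5360476) = 1/(-10795998241/2014) = -2014/10795998241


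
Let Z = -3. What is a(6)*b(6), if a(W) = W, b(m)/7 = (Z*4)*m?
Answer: -3024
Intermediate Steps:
b(m) = -84*m (b(m) = 7*((-3*4)*m) = 7*(-12*m) = -84*m)
a(6)*b(6) = 6*(-84*6) = 6*(-504) = -3024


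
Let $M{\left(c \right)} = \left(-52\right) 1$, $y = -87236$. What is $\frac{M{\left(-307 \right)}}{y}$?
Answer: $\frac{13}{21809} \approx 0.00059608$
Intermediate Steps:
$M{\left(c \right)} = -52$
$\frac{M{\left(-307 \right)}}{y} = - \frac{52}{-87236} = \left(-52\right) \left(- \frac{1}{87236}\right) = \frac{13}{21809}$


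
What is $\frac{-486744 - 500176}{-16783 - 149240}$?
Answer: $\frac{89720}{15093} \approx 5.9445$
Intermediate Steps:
$\frac{-486744 - 500176}{-16783 - 149240} = - \frac{986920}{-16783 - 149240} = - \frac{986920}{-166023} = \left(-986920\right) \left(- \frac{1}{166023}\right) = \frac{89720}{15093}$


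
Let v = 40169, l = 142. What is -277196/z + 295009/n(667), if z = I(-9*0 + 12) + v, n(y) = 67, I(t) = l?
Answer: 11873535667/2700837 ≈ 4396.2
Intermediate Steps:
I(t) = 142
z = 40311 (z = 142 + 40169 = 40311)
-277196/z + 295009/n(667) = -277196/40311 + 295009/67 = 11873535667/2700837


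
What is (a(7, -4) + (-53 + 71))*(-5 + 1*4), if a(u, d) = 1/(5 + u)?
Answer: -217/12 ≈ -18.083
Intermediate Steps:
(a(7, -4) + (-53 + 71))*(-5 + 1*4) = (1/(5 + 7) + (-53 + 71))*(-5 + 1*4) = (1/12 + 18)*(-5 + 4) = (1/12 + 18)*(-1) = (217/12)*(-1) = -217/12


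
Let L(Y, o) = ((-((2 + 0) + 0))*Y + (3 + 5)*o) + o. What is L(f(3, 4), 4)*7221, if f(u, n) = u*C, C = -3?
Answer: 389934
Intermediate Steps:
f(u, n) = -3*u (f(u, n) = u*(-3) = -3*u)
L(Y, o) = -2*Y + 9*o (L(Y, o) = ((-(2 + 0))*Y + 8*o) + o = ((-1*2)*Y + 8*o) + o = (-2*Y + 8*o) + o = -2*Y + 9*o)
L(f(3, 4), 4)*7221 = (-(-6)*3 + 9*4)*7221 = (-2*(-9) + 36)*7221 = (18 + 36)*7221 = 54*7221 = 389934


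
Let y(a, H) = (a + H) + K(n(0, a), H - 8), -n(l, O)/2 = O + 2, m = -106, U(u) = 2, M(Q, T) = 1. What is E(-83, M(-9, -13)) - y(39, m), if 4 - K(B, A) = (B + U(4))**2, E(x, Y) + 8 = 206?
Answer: 6661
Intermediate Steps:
E(x, Y) = 198 (E(x, Y) = -8 + 206 = 198)
n(l, O) = -4 - 2*O (n(l, O) = -2*(O + 2) = -2*(2 + O) = -4 - 2*O)
K(B, A) = 4 - (2 + B)**2 (K(B, A) = 4 - (B + 2)**2 = 4 - (2 + B)**2)
y(a, H) = 4 + H + a - (-2 - 2*a)**2 (y(a, H) = (a + H) + (4 - (2 + (-4 - 2*a))**2) = (H + a) + (4 - (-2 - 2*a)**2) = 4 + H + a - (-2 - 2*a)**2)
E(-83, M(-9, -13)) - y(39, m) = 198 - (-106 - 7*39 - 4*39**2) = 198 - (-106 - 273 - 4*1521) = 198 - (-106 - 273 - 6084) = 198 - 1*(-6463) = 198 + 6463 = 6661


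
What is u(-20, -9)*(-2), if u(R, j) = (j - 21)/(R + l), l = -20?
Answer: -3/2 ≈ -1.5000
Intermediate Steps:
u(R, j) = (-21 + j)/(-20 + R) (u(R, j) = (j - 21)/(R - 20) = (-21 + j)/(-20 + R))
u(-20, -9)*(-2) = ((-21 - 9)/(-20 - 20))*(-2) = (-30/(-40))*(-2) = -1/40*(-30)*(-2) = (¾)*(-2) = -3/2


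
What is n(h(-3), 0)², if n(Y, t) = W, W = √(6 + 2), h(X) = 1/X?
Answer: 8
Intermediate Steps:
h(X) = 1/X
W = 2*√2 (W = √8 = 2*√2 ≈ 2.8284)
n(Y, t) = 2*√2
n(h(-3), 0)² = (2*√2)² = 8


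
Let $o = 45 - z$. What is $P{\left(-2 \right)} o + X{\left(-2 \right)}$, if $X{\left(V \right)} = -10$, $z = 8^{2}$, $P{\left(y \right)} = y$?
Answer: $28$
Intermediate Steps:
$z = 64$
$o = -19$ ($o = 45 - 64 = -19$)
$P{\left(-2 \right)} o + X{\left(-2 \right)} = \left(-2\right) \left(-19\right) - 10 = 38 - 10 = 28$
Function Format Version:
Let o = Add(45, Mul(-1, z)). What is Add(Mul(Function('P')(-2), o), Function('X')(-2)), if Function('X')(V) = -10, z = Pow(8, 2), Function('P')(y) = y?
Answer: 28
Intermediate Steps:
z = 64
o = -19 (o = Add(45, Mul(-1, 64)) = Add(45, -64) = -19)
Add(Mul(Function('P')(-2), o), Function('X')(-2)) = Add(Mul(-2, -19), -10) = Add(38, -10) = 28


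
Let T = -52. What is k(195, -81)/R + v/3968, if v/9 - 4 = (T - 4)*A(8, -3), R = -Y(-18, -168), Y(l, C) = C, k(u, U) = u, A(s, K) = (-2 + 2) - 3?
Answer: 10769/6944 ≈ 1.5508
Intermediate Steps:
A(s, K) = -3 (A(s, K) = 0 - 3 = -3)
R = 168 (R = -1*(-168) = 168)
v = 1548 (v = 36 + 9*((-52 - 4)*(-3)) = 36 + 9*(-56*(-3)) = 36 + 9*168 = 36 + 1512 = 1548)
k(195, -81)/R + v/3968 = 195/168 + 1548/3968 = 195*(1/168) + 1548*(1/3968) = 65/56 + 387/992 = 10769/6944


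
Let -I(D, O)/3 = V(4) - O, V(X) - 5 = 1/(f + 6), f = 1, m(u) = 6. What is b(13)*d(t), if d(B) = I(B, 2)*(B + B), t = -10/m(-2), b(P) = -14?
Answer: -440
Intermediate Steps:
V(X) = 36/7 (V(X) = 5 + 1/(1 + 6) = 5 + 1/7 = 36/7)
t = -5/3 (t = -10/6 = -10*1/6 = -5/3 ≈ -1.6667)
I(D, O) = -108/7 + 3*O (I(D, O) = -3*(36/7 - O) = -108/7 + 3*O)
d(B) = -132*B/7 (d(B) = (-108/7 + 3*2)*(B + B) = (-108/7 + 6)*(2*B) = -132*B/7)
b(13)*d(t) = -(-264)*(-5)/3 = -14*220/7 = -440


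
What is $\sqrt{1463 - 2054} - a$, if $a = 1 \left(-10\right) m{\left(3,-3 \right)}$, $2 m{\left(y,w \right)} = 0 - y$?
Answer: $-15 + i \sqrt{591} \approx -15.0 + 24.31 i$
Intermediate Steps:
$m{\left(y,w \right)} = - \frac{y}{2}$ ($m{\left(y,w \right)} = \frac{0 - y}{2} = \frac{\left(-1\right) y}{2} = - \frac{y}{2}$)
$a = 15$ ($a = 1 \left(-10\right) \left(\left(- \frac{1}{2}\right) 3\right) = \left(-10\right) \left(- \frac{3}{2}\right) = 15$)
$\sqrt{1463 - 2054} - a = \sqrt{1463 - 2054} - 15 = \sqrt{-591} - 15 = i \sqrt{591} - 15 = -15 + i \sqrt{591}$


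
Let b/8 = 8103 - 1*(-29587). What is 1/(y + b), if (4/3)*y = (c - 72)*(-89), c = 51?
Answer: 4/1211687 ≈ 3.3012e-6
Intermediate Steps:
b = 301520 (b = 8*(8103 - 1*(-29587)) = 8*(8103 + 29587) = 8*37690 = 301520)
y = 5607/4 (y = 3*((51 - 72)*(-89))/4 = 3*(-21*(-89))/4 = (¾)*1869 = 5607/4 ≈ 1401.8)
1/(y + b) = 1/(5607/4 + 301520) = 1/(1211687/4) = 4/1211687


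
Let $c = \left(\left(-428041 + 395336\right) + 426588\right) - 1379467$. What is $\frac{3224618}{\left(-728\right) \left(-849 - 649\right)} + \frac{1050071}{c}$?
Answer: $\frac{127061454893}{67176419856} \approx 1.8915$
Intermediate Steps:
$c = -985584$ ($c = \left(-32705 + 426588\right) - 1379467 = 393883 - 1379467 = -985584$)
$\frac{3224618}{\left(-728\right) \left(-849 - 649\right)} + \frac{1050071}{c} = \frac{3224618}{\left(-728\right) \left(-849 - 649\right)} + \frac{1050071}{-985584} = \frac{3224618}{\left(-728\right) \left(-1498\right)} + 1050071 \left(- \frac{1}{985584}\right) = \frac{3224618}{1090544} - \frac{1050071}{985584} = 3224618 \cdot \frac{1}{1090544} - \frac{1050071}{985584} = \frac{1612309}{545272} - \frac{1050071}{985584} = \frac{127061454893}{67176419856}$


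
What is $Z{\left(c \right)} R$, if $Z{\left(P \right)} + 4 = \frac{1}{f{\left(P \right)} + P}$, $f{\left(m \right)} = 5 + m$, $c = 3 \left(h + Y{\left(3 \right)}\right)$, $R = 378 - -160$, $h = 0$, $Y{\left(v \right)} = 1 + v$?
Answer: $- \frac{61870}{29} \approx -2133.4$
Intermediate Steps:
$R = 538$ ($R = 378 + 160 = 538$)
$c = 12$ ($c = 3 \left(0 + \left(1 + 3\right)\right) = 3 \left(0 + 4\right) = 3 \cdot 4 = 12$)
$Z{\left(P \right)} = -4 + \frac{1}{5 + 2 P}$ ($Z{\left(P \right)} = -4 + \frac{1}{\left(5 + P\right) + P} = -4 + \frac{1}{5 + 2 P}$)
$Z{\left(c \right)} R = \frac{-19 - 96}{5 + 2 \cdot 12} \cdot 538 = \frac{-19 - 96}{5 + 24} \cdot 538 = \frac{1}{29} \left(-115\right) 538 = \left(- \frac{115}{29}\right) 538 = - \frac{61870}{29}$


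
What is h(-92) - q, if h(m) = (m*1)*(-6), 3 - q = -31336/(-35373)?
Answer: 19451113/35373 ≈ 549.89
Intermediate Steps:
q = 74783/35373 (q = 3 - (-31336)/(-35373) = 3 - (-31336)*(-1)/35373 = 3 - 1*31336/35373 = 3 - 31336/35373 = 74783/35373 ≈ 2.1141)
h(m) = -6*m (h(m) = m*(-6) = -6*m)
h(-92) - q = -6*(-92) - 1*74783/35373 = 552 - 74783/35373 = 19451113/35373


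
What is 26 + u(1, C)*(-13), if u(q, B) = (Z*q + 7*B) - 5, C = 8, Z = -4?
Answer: -585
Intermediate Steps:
u(q, B) = -5 - 4*q + 7*B (u(q, B) = (-4*q + 7*B) - 5 = -5 - 4*q + 7*B)
26 + u(1, C)*(-13) = 26 + (-5 - 4*1 + 7*8)*(-13) = 26 + (-5 - 4 + 56)*(-13) = 26 + 47*(-13) = 26 - 611 = -585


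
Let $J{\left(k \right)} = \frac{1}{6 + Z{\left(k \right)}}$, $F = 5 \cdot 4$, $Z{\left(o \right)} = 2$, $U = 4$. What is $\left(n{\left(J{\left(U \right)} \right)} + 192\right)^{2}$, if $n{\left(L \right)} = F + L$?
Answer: $\frac{2879809}{64} \approx 44997.0$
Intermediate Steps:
$F = 20$
$J{\left(k \right)} = \frac{1}{8}$ ($J{\left(k \right)} = \frac{1}{6 + 2} = \frac{1}{8}$)
$n{\left(L \right)} = 20 + L$
$\left(n{\left(J{\left(U \right)} \right)} + 192\right)^{2} = \left(\left(20 + \frac{1}{8}\right) + 192\right)^{2} = \left(\frac{161}{8} + 192\right)^{2} = \left(\frac{1697}{8}\right)^{2} = \frac{2879809}{64}$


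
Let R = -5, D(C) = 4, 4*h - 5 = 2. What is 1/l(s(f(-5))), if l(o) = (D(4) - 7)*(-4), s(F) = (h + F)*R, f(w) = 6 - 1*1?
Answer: 1/12 ≈ 0.083333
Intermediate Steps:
h = 7/4 (h = 5/4 + (¼)*2 = 5/4 + ½ = 7/4 ≈ 1.7500)
f(w) = 5 (f(w) = 6 - 1 = 5)
s(F) = -35/4 - 5*F (s(F) = (7/4 + F)*(-5) = -35/4 - 5*F)
l(o) = 12 (l(o) = (4 - 7)*(-4) = -3*(-4) = 12)
1/l(s(f(-5))) = 1/12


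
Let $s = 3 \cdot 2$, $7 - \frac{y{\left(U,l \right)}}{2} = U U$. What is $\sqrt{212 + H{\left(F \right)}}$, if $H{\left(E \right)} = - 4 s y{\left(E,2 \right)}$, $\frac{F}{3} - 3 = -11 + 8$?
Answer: $2 i \sqrt{31} \approx 11.136 i$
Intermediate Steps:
$F = 0$ ($F = 9 + 3 \left(-11 + 8\right) = 9 + 3 \left(-3\right) = 9 - 9 = 0$)
$y{\left(U,l \right)} = 14 - 2 U^{2}$ ($y{\left(U,l \right)} = 14 - 2 U U = 14 - 2 U^{2}$)
$s = 6$
$H{\left(E \right)} = -336 + 48 E^{2}$ ($H{\left(E \right)} = \left(-4\right) 6 \left(14 - 2 E^{2}\right) = - 24 \left(14 - 2 E^{2}\right) = -336 + 48 E^{2}$)
$\sqrt{212 + H{\left(F \right)}} = \sqrt{212 - \left(336 - 48 \cdot 0^{2}\right)} = \sqrt{212 + \left(-336 + 48 \cdot 0\right)} = \sqrt{212 + \left(-336 + 0\right)} = \sqrt{212 - 336} = \sqrt{-124} = 2 i \sqrt{31}$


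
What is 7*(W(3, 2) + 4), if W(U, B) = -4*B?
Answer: -28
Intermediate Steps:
7*(W(3, 2) + 4) = 7*(-4*2 + 4) = 7*(-8 + 4) = 7*(-4) = -28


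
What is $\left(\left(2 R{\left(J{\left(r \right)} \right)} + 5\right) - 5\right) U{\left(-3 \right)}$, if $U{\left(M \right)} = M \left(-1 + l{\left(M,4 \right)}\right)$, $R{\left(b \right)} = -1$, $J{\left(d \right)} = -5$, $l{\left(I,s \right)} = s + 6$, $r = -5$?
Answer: $54$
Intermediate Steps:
$l{\left(I,s \right)} = 6 + s$
$U{\left(M \right)} = 9 M$ ($U{\left(M \right)} = M \left(-1 + \left(6 + 4\right)\right) = M \left(-1 + 10\right) = M 9 = 9 M$)
$\left(\left(2 R{\left(J{\left(r \right)} \right)} + 5\right) - 5\right) U{\left(-3 \right)} = \left(\left(2 \left(-1\right) + 5\right) - 5\right) 9 \left(-3\right) = \left(\left(-2 + 5\right) - 5\right) \left(-27\right) = \left(3 - 5\right) \left(-27\right) = \left(-2\right) \left(-27\right) = 54$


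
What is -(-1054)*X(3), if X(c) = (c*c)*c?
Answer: 28458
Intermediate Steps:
X(c) = c**3 (X(c) = c**2*c = c**3)
-(-1054)*X(3) = -(-1054)*3**3 = -(-1054)*27 = -1054*(-27) = 28458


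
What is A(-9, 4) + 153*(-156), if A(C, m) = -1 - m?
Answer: -23873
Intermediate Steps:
A(-9, 4) + 153*(-156) = (-1 - 1*4) + 153*(-156) = (-1 - 4) - 23868 = -5 - 23868 = -23873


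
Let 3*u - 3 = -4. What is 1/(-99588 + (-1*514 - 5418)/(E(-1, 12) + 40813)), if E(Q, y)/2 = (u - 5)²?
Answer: -367829/36631407840 ≈ -1.0041e-5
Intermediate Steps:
u = -⅓ (u = 1 + (⅓)*(-4) = 1 - 4/3 = -⅓ ≈ -0.33333)
E(Q, y) = 512/9 (E(Q, y) = 2*(-⅓ - 5)² = 2*(-16/3)² = 2*(256/9) = 512/9)
1/(-99588 + (-1*514 - 5418)/(E(-1, 12) + 40813)) = 1/(-99588 + (-1*514 - 5418)/(512/9 + 40813)) = 1/(-99588 + (-514 - 5418)/(367829/9)) = 1/(-99588 - 5932*9/367829) = 1/(-99588 - 53388/367829) = 1/(-36631407840/367829) = -367829/36631407840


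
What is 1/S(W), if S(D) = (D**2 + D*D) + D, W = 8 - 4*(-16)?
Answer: 1/10440 ≈ 9.5785e-5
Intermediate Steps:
W = 72 (W = 8 - 1*(-64) = 8 + 64 = 72)
S(D) = D + 2*D**2 (S(D) = (D**2 + D**2) + D = 2*D**2 + D = D + 2*D**2)
1/S(W) = 1/(72*(1 + 2*72)) = 1/(72*(1 + 144)) = 1/(72*145) = 1/10440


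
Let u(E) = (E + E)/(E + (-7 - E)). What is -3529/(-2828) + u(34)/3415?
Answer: 12024063/9657620 ≈ 1.2450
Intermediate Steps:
u(E) = -2*E/7 (u(E) = (2*E)/(-7) = (2*E)*(-⅐) = -2*E/7)
-3529/(-2828) + u(34)/3415 = -3529/(-2828) - 2/7*34/3415 = -3529*(-1/2828) - 68/7*1/3415 = 3529/2828 - 68/23905 = 12024063/9657620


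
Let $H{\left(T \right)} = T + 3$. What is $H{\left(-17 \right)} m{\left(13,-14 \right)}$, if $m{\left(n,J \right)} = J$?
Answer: $196$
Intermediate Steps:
$H{\left(T \right)} = 3 + T$
$H{\left(-17 \right)} m{\left(13,-14 \right)} = \left(3 - 17\right) \left(-14\right) = \left(-14\right) \left(-14\right) = 196$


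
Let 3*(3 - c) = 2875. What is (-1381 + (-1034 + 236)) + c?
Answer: -9403/3 ≈ -3134.3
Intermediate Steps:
c = -2866/3 (c = 3 - 1/3*2875 = 3 - 2875/3 = -2866/3 ≈ -955.33)
(-1381 + (-1034 + 236)) + c = (-1381 + (-1034 + 236)) - 2866/3 = (-1381 - 798) - 2866/3 = -2179 - 2866/3 = -9403/3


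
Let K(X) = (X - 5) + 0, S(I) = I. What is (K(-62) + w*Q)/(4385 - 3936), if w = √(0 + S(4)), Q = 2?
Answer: -63/449 ≈ -0.14031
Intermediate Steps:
w = 2 (w = √(0 + 4) = √4 = 2)
K(X) = -5 + X (K(X) = (-5 + X) + 0 = -5 + X)
(K(-62) + w*Q)/(4385 - 3936) = ((-5 - 62) + 2*2)/(4385 - 3936) = (-67 + 4)/449 = -63*1/449 = -63/449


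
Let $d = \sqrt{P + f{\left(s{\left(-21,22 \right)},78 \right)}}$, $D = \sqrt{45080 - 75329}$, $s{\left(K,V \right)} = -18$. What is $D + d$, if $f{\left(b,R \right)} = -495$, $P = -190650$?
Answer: $i \left(\sqrt{191145} + 3 \sqrt{3361}\right) \approx 611.12 i$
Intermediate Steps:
$D = 3 i \sqrt{3361}$ ($D = \sqrt{-30249} = 3 i \sqrt{3361} \approx 173.92 i$)
$d = i \sqrt{191145}$ ($d = \sqrt{-190650 - 495} = \sqrt{-191145} = i \sqrt{191145} \approx 437.2 i$)
$D + d = 3 i \sqrt{3361} + i \sqrt{191145} = i \sqrt{191145} + 3 i \sqrt{3361}$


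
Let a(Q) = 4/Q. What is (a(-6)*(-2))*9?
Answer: 12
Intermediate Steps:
(a(-6)*(-2))*9 = ((4/(-6))*(-2))*9 = ((4*(-⅙))*(-2))*9 = -⅔*(-2)*9 = (4/3)*9 = 12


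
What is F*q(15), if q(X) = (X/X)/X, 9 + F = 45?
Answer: 12/5 ≈ 2.4000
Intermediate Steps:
F = 36 (F = -9 + 45 = 36)
q(X) = 1/X
F*q(15) = 36/15 = 36*(1/15) = 12/5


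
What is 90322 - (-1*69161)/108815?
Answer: 9828457591/108815 ≈ 90323.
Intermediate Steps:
90322 - (-1*69161)/108815 = 90322 - (-69161)/108815 = 90322 - 1*(-69161/108815) = 90322 + 69161/108815 = 9828457591/108815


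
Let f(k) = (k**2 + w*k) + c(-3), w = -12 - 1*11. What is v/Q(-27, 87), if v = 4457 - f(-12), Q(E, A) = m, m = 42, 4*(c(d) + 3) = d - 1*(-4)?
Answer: 16159/168 ≈ 96.185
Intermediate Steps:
c(d) = -2 + d/4 (c(d) = -3 + (d - 1*(-4))/4 = -3 + (d + 4)/4 = -3 + (4 + d)/4 = -3 + (1 + d/4) = -2 + d/4)
w = -23 (w = -12 - 11 = -23)
Q(E, A) = 42
f(k) = -11/4 + k**2 - 23*k (f(k) = (k**2 - 23*k) + (-2 + (1/4)*(-3)) = (k**2 - 23*k) + (-2 - 3/4) = (k**2 - 23*k) - 11/4 = -11/4 + k**2 - 23*k)
v = 16159/4 (v = 4457 - (-11/4 + (-12)**2 - 23*(-12)) = 4457 - (-11/4 + 144 + 276) = 4457 - 1*1669/4 = 4457 - 1669/4 = 16159/4 ≈ 4039.8)
v/Q(-27, 87) = (16159/4)/42 = (16159/4)*(1/42) = 16159/168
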